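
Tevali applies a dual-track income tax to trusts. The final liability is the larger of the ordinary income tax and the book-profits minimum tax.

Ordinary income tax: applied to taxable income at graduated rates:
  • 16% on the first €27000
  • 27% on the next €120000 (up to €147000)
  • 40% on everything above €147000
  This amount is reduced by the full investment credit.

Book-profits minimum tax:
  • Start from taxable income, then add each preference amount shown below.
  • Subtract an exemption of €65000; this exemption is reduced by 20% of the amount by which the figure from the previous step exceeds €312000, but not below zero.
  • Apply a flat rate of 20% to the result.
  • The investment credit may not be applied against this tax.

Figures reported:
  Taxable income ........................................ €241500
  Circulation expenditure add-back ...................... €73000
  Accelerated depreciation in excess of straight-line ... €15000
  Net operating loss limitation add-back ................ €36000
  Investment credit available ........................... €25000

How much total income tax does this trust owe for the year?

€62240

Ordinary income tax:
  €27000 × 16% = €4320
  €120000 × 27% = €32400
  €94500 × 40% = €37800
  → €74520
  Less investment credit €25000 → €49520

Book-profits minimum tax:
  Adjusted income: €241500 + €73000 + €15000 + €36000 = €365500
  Exemption: €65000 − 20% × (€365500 − €312000) = €65000 − €10700 = €54300
  Base: €365500 − €54300 = €311200
  €311200 × 20% = €62240

€62240 > €49520, so the book-profits minimum tax is the binding amount.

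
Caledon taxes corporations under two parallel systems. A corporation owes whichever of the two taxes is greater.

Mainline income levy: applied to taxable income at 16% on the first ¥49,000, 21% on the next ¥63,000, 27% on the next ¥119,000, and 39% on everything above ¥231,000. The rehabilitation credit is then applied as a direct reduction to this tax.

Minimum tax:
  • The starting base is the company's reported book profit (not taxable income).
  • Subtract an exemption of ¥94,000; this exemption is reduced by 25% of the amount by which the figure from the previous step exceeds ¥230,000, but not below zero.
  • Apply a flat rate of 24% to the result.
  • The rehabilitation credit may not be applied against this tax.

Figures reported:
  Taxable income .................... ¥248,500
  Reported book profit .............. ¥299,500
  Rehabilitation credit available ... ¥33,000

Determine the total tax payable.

Mainline income levy:
  ¥49,000 × 16% = ¥7,840
  ¥63,000 × 21% = ¥13,230
  ¥119,000 × 27% = ¥32,130
  ¥17,500 × 39% = ¥6,825
  → ¥60,025
  Less rehabilitation credit ¥33,000 → ¥27,025

Minimum tax:
  Base (reported book profit): ¥299,500
  Exemption: ¥94,000 − 25% × (¥299,500 − ¥230,000) = ¥94,000 − ¥17,375 = ¥76,625
  Base: ¥299,500 − ¥76,625 = ¥222,875
  ¥222,875 × 24% = ¥53,490

¥53,490 > ¥27,025, so the minimum tax is the binding amount.

¥53,490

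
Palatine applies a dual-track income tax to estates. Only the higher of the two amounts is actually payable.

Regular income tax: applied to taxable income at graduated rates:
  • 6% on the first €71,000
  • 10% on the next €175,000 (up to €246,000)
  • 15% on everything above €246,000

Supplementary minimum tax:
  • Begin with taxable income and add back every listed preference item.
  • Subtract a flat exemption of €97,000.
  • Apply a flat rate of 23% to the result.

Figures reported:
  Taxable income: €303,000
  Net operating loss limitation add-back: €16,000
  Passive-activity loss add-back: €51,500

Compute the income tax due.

Supplementary minimum tax:
  Adjusted income: €303,000 + €16,000 + €51,500 = €370,500
  Less exemption €97,000 → base €273,500
  €273,500 × 23% = €62,905

Regular income tax:
  €71,000 × 6% = €4,260
  €175,000 × 10% = €17,500
  €57,000 × 15% = €8,550
  → €30,310

€62,905 > €30,310, so the supplementary minimum tax is the binding amount.

€62,905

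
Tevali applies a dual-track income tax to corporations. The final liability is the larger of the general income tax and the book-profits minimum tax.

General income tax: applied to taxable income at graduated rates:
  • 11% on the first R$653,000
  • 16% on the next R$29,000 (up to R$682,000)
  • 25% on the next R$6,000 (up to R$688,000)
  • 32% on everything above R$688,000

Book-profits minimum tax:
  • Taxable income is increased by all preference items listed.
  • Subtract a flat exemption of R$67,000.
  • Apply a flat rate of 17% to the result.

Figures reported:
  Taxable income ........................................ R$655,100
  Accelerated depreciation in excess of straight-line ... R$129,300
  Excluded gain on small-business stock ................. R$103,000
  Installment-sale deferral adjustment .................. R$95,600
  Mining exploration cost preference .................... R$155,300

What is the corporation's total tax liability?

R$182,121

General income tax:
  R$653,000 × 11% = R$71,830
  R$2,100 × 16% = R$336
  → R$72,166

Book-profits minimum tax:
  Adjusted income: R$655,100 + R$129,300 + R$103,000 + R$95,600 + R$155,300 = R$1,138,300
  Less exemption R$67,000 → base R$1,071,300
  R$1,071,300 × 17% = R$182,121

R$182,121 > R$72,166, so the book-profits minimum tax is the binding amount.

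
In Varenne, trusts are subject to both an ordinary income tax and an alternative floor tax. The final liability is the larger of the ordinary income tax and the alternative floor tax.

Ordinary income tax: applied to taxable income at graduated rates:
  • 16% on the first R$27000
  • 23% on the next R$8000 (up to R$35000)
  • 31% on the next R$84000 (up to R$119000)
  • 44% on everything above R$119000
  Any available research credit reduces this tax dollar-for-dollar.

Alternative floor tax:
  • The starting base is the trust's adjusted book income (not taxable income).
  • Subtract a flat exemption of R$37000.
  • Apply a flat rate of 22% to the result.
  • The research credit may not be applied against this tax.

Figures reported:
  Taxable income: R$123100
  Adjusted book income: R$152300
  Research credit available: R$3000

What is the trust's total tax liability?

Alternative floor tax:
  Base (adjusted book income): R$152300
  Less exemption R$37000 → base R$115300
  R$115300 × 22% = R$25366

Ordinary income tax:
  R$27000 × 16% = R$4320
  R$8000 × 23% = R$1840
  R$84000 × 31% = R$26040
  R$4100 × 44% = R$1804
  → R$34004
  Less research credit R$3000 → R$31004

R$31004 > R$25366, so the ordinary income tax governs.

R$31004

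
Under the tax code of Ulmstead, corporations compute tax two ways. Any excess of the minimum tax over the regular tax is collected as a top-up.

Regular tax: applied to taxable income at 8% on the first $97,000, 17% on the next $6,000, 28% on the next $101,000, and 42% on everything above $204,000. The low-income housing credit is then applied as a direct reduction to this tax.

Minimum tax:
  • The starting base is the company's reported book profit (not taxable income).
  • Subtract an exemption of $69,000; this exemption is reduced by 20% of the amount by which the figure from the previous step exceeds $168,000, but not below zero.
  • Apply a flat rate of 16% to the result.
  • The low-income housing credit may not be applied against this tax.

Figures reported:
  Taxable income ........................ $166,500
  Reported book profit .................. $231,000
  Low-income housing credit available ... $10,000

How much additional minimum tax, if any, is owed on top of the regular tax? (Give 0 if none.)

Regular tax:
  $97,000 × 8% = $7,760
  $6,000 × 17% = $1,020
  $63,500 × 28% = $17,780
  → $26,560
  Less low-income housing credit $10,000 → $16,560

Minimum tax:
  Base (reported book profit): $231,000
  Exemption: $69,000 − 20% × ($231,000 − $168,000) = $69,000 − $12,600 = $56,400
  Base: $231,000 − $56,400 = $174,600
  $174,600 × 16% = $27,936

Excess of minimum tax over regular tax: $27,936 − $16,560 = $11,376.

$11,376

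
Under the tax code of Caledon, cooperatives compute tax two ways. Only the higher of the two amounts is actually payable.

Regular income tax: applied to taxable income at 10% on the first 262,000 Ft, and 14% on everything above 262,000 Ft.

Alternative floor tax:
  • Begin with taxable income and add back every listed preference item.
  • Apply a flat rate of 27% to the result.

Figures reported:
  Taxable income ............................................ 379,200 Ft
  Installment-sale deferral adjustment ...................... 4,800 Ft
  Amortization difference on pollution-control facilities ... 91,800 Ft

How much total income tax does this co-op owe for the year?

128,466 Ft

Regular income tax:
  262,000 Ft × 10% = 26,200 Ft
  117,200 Ft × 14% = 16,408 Ft
  → 42,608 Ft

Alternative floor tax:
  Adjusted income: 379,200 Ft + 4,800 Ft + 91,800 Ft = 475,800 Ft
  475,800 Ft × 27% = 128,466 Ft

128,466 Ft > 42,608 Ft, so the alternative floor tax is the binding amount.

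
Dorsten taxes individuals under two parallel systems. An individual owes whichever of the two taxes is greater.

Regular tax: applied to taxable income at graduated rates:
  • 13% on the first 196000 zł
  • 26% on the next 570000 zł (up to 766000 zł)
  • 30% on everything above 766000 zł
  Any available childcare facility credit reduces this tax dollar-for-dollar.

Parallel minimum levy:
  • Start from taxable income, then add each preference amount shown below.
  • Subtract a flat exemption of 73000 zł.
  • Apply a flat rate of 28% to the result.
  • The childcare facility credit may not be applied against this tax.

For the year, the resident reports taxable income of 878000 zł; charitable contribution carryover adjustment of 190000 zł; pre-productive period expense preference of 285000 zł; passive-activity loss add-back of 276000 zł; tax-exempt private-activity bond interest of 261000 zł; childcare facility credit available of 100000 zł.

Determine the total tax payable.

508760 zł

Parallel minimum levy:
  Adjusted income: 878000 zł + 190000 zł + 285000 zł + 276000 zł + 261000 zł = 1890000 zł
  Less exemption 73000 zł → base 1817000 zł
  1817000 zł × 28% = 508760 zł

Regular tax:
  196000 zł × 13% = 25480 zł
  570000 zł × 26% = 148200 zł
  112000 zł × 30% = 33600 zł
  → 207280 zł
  Less childcare facility credit 100000 zł → 107280 zł

508760 zł > 107280 zł, so the parallel minimum levy is the binding amount.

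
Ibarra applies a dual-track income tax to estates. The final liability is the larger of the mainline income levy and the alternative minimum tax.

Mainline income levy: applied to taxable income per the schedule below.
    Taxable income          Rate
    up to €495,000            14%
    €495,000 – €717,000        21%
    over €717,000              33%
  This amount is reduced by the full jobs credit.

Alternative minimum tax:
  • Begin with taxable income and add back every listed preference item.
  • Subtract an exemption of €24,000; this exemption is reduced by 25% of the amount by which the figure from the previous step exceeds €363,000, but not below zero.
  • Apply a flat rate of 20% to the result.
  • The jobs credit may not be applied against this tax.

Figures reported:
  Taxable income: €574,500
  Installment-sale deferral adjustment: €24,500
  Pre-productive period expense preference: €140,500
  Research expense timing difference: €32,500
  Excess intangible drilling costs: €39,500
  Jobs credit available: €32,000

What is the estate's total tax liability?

€162,300

Alternative minimum tax:
  Adjusted income: €574,500 + €24,500 + €140,500 + €32,500 + €39,500 = €811,500
  Exemption: 25% × (€811,500 − €363,000) = €112,125 ≥ €24,000, so the exemption is fully phased out
  Base: €811,500 − €0 = €811,500
  €811,500 × 20% = €162,300

Mainline income levy:
  €495,000 × 14% = €69,300
  €79,500 × 21% = €16,695
  → €85,995
  Less jobs credit €32,000 → €53,995

€162,300 > €53,995, so the alternative minimum tax is the binding amount.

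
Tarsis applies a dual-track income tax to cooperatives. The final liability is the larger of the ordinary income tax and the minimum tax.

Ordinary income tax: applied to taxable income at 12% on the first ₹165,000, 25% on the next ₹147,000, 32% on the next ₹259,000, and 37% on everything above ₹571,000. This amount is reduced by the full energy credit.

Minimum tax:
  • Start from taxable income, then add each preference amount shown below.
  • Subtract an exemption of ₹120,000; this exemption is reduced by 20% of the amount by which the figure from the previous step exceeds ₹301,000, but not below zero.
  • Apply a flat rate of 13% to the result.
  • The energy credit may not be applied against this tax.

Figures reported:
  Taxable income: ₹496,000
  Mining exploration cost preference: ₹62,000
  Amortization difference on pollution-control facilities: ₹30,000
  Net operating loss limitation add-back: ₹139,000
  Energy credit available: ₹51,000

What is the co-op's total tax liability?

₹89,986

Ordinary income tax:
  ₹165,000 × 12% = ₹19,800
  ₹147,000 × 25% = ₹36,750
  ₹184,000 × 32% = ₹58,880
  → ₹115,430
  Less energy credit ₹51,000 → ₹64,430

Minimum tax:
  Adjusted income: ₹496,000 + ₹62,000 + ₹30,000 + ₹139,000 = ₹727,000
  Exemption: ₹120,000 − 20% × (₹727,000 − ₹301,000) = ₹120,000 − ₹85,200 = ₹34,800
  Base: ₹727,000 − ₹34,800 = ₹692,200
  ₹692,200 × 13% = ₹89,986

₹89,986 > ₹64,430, so the minimum tax is the binding amount.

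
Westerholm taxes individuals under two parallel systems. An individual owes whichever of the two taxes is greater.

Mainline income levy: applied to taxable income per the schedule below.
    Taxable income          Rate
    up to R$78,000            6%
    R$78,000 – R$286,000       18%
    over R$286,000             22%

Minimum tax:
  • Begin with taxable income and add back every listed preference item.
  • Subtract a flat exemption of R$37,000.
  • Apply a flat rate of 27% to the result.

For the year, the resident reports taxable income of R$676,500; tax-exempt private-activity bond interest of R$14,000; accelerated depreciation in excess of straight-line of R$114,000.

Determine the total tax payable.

Mainline income levy:
  R$78,000 × 6% = R$4,680
  R$208,000 × 18% = R$37,440
  R$390,500 × 22% = R$85,910
  → R$128,030

Minimum tax:
  Adjusted income: R$676,500 + R$14,000 + R$114,000 = R$804,500
  Less exemption R$37,000 → base R$767,500
  R$767,500 × 27% = R$207,225

R$207,225 > R$128,030, so the minimum tax is the binding amount.

R$207,225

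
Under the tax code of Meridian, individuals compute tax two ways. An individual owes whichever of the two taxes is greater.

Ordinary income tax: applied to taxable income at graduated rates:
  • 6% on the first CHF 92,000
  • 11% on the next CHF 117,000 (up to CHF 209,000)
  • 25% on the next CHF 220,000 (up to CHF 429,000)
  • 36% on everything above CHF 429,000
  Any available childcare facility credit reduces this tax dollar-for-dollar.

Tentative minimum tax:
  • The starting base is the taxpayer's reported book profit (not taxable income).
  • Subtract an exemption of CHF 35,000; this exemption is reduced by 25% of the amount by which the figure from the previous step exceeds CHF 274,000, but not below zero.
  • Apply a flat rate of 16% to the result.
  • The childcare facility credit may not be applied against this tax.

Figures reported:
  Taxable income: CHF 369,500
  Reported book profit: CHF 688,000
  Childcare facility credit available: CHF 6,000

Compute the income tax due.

CHF 110,080

Tentative minimum tax:
  Base (reported book profit): CHF 688,000
  Exemption: 25% × (CHF 688,000 − CHF 274,000) = CHF 103,500 ≥ CHF 35,000, so the exemption is fully phased out
  Base: CHF 688,000 − CHF 0 = CHF 688,000
  CHF 688,000 × 16% = CHF 110,080

Ordinary income tax:
  CHF 92,000 × 6% = CHF 5,520
  CHF 117,000 × 11% = CHF 12,870
  CHF 160,500 × 25% = CHF 40,125
  → CHF 58,515
  Less childcare facility credit CHF 6,000 → CHF 52,515

CHF 110,080 > CHF 52,515, so the tentative minimum tax is the binding amount.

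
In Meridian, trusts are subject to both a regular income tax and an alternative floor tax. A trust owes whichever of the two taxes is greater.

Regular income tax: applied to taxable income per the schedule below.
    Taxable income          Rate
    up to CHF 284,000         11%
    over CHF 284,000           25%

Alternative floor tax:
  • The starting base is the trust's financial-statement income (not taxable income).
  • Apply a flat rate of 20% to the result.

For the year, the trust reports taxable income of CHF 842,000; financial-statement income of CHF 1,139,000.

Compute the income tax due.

CHF 227,800

Regular income tax:
  CHF 284,000 × 11% = CHF 31,240
  CHF 558,000 × 25% = CHF 139,500
  → CHF 170,740

Alternative floor tax:
  Base (financial-statement income): CHF 1,139,000
  CHF 1,139,000 × 20% = CHF 227,800

CHF 227,800 > CHF 170,740, so the alternative floor tax is the binding amount.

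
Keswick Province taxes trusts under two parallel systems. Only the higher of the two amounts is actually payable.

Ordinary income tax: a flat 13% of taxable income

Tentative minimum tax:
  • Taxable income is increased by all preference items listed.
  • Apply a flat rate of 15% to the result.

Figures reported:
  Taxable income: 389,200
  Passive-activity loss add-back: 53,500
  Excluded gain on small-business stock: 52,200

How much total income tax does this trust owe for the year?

Tentative minimum tax:
  Adjusted income: 389,200 + 53,500 + 52,200 = 494,900
  494,900 × 15% = 74,235

Ordinary income tax:
  389,200 × 13% = 50,596

74,235 > 50,596, so the tentative minimum tax is the binding amount.

74,235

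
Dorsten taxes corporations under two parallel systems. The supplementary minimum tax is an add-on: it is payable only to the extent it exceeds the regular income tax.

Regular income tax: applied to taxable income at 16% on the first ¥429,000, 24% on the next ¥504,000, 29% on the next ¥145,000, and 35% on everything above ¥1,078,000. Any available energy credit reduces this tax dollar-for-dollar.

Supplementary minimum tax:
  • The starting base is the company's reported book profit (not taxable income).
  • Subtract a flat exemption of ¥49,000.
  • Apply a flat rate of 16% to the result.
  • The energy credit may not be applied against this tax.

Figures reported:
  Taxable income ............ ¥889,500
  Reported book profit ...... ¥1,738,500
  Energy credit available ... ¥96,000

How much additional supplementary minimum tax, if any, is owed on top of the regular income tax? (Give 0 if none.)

Regular income tax:
  ¥429,000 × 16% = ¥68,640
  ¥460,500 × 24% = ¥110,520
  → ¥179,160
  Less energy credit ¥96,000 → ¥83,160

Supplementary minimum tax:
  Base (reported book profit): ¥1,738,500
  Less exemption ¥49,000 → base ¥1,689,500
  ¥1,689,500 × 16% = ¥270,320

Excess of supplementary minimum tax over regular income tax: ¥270,320 − ¥83,160 = ¥187,160.

¥187,160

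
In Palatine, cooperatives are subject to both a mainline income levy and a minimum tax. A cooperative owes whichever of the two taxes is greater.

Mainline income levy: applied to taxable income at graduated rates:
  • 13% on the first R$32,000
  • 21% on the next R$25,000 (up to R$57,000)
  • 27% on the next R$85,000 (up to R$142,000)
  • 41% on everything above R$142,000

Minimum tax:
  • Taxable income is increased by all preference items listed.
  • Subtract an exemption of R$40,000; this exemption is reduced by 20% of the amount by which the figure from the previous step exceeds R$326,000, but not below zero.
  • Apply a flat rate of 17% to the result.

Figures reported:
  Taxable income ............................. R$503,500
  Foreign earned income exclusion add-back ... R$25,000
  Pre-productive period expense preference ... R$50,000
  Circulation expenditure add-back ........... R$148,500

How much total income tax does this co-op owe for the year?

R$180,575

Minimum tax:
  Adjusted income: R$503,500 + R$25,000 + R$50,000 + R$148,500 = R$727,000
  Exemption: 20% × (R$727,000 − R$326,000) = R$80,200 ≥ R$40,000, so the exemption is fully phased out
  Base: R$727,000 − R$0 = R$727,000
  R$727,000 × 17% = R$123,590

Mainline income levy:
  R$32,000 × 13% = R$4,160
  R$25,000 × 21% = R$5,250
  R$85,000 × 27% = R$22,950
  R$361,500 × 41% = R$148,215
  → R$180,575

R$180,575 > R$123,590, so the mainline income levy governs.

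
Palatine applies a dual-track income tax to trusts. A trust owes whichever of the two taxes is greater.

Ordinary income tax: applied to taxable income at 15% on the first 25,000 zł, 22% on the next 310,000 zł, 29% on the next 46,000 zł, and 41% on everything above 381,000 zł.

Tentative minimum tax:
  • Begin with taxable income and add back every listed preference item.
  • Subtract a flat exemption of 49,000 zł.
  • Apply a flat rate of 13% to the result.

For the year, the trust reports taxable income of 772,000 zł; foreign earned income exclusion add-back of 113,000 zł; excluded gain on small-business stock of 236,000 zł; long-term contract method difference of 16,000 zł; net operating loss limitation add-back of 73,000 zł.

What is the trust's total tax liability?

245,600 zł

Ordinary income tax:
  25,000 zł × 15% = 3,750 zł
  310,000 zł × 22% = 68,200 zł
  46,000 zł × 29% = 13,340 zł
  391,000 zł × 41% = 160,310 zł
  → 245,600 zł

Tentative minimum tax:
  Adjusted income: 772,000 zł + 113,000 zł + 236,000 zł + 16,000 zł + 73,000 zł = 1,210,000 zł
  Less exemption 49,000 zł → base 1,161,000 zł
  1,161,000 zł × 13% = 150,930 zł

245,600 zł > 150,930 zł, so the ordinary income tax governs.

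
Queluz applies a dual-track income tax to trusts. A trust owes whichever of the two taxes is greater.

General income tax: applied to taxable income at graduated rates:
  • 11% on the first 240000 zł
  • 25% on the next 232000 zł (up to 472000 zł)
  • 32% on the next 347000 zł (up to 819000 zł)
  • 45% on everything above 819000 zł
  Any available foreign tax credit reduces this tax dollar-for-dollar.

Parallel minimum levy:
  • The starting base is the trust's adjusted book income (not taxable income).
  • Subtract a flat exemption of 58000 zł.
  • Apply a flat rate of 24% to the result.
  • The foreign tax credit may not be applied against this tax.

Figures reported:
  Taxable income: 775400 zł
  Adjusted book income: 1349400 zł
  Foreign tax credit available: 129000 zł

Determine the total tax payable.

309936 zł

Parallel minimum levy:
  Base (adjusted book income): 1349400 zł
  Less exemption 58000 zł → base 1291400 zł
  1291400 zł × 24% = 309936 zł

General income tax:
  240000 zł × 11% = 26400 zł
  232000 zł × 25% = 58000 zł
  303400 zł × 32% = 97088 zł
  → 181488 zł
  Less foreign tax credit 129000 zł → 52488 zł

309936 zł > 52488 zł, so the parallel minimum levy is the binding amount.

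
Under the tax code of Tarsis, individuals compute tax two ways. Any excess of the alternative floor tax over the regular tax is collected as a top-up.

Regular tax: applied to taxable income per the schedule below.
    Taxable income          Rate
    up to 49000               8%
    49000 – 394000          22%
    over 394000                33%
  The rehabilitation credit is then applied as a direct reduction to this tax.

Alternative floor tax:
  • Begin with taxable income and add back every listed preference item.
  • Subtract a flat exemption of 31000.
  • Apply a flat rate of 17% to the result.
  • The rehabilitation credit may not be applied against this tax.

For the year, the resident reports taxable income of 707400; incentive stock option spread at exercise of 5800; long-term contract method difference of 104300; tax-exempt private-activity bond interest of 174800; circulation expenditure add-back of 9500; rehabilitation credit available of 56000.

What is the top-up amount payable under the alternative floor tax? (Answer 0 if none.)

Alternative floor tax:
  Adjusted income: 707400 + 5800 + 104300 + 174800 + 9500 = 1001800
  Less exemption 31000 → base 970800
  970800 × 17% = 165036

Regular tax:
  49000 × 8% = 3920
  345000 × 22% = 75900
  313400 × 33% = 103422
  → 183242
  Less rehabilitation credit 56000 → 127242

Excess of alternative floor tax over regular tax: 165036 − 127242 = 37794.

37794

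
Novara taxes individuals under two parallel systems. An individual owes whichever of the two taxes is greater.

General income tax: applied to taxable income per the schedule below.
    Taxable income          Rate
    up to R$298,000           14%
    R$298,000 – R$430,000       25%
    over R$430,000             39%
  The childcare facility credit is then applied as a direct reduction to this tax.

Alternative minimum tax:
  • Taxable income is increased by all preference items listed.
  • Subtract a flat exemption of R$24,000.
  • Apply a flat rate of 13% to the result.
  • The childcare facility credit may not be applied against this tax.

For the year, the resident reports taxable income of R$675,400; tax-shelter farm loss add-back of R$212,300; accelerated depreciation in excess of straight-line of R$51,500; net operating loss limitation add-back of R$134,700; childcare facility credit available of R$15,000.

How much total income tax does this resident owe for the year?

R$155,426

General income tax:
  R$298,000 × 14% = R$41,720
  R$132,000 × 25% = R$33,000
  R$245,400 × 39% = R$95,706
  → R$170,426
  Less childcare facility credit R$15,000 → R$155,426

Alternative minimum tax:
  Adjusted income: R$675,400 + R$212,300 + R$51,500 + R$134,700 = R$1,073,900
  Less exemption R$24,000 → base R$1,049,900
  R$1,049,900 × 13% = R$136,487

R$155,426 > R$136,487, so the general income tax governs.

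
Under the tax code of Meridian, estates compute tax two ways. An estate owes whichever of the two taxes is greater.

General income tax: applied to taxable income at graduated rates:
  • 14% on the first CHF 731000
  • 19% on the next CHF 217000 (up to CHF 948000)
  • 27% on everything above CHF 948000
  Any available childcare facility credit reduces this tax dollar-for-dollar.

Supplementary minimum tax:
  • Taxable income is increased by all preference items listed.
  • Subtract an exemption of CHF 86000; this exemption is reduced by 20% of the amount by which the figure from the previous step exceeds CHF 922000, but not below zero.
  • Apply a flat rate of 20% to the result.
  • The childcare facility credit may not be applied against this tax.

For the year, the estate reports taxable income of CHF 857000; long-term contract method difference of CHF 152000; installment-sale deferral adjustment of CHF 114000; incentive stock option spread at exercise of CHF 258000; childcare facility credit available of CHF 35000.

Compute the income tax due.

General income tax:
  CHF 731000 × 14% = CHF 102340
  CHF 126000 × 19% = CHF 23940
  → CHF 126280
  Less childcare facility credit CHF 35000 → CHF 91280

Supplementary minimum tax:
  Adjusted income: CHF 857000 + CHF 152000 + CHF 114000 + CHF 258000 = CHF 1381000
  Exemption: 20% × (CHF 1381000 − CHF 922000) = CHF 91800 ≥ CHF 86000, so the exemption is fully phased out
  Base: CHF 1381000 − CHF 0 = CHF 1381000
  CHF 1381000 × 20% = CHF 276200

CHF 276200 > CHF 91280, so the supplementary minimum tax is the binding amount.

CHF 276200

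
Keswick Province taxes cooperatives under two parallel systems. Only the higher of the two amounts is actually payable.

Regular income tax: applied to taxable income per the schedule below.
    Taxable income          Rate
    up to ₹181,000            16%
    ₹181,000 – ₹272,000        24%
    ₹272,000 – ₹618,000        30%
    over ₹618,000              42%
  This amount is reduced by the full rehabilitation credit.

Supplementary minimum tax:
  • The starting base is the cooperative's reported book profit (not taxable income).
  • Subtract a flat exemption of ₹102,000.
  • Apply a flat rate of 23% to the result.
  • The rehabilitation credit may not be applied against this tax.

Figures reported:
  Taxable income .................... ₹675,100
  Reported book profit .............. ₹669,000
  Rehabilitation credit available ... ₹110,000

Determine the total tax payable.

₹130,410

Regular income tax:
  ₹181,000 × 16% = ₹28,960
  ₹91,000 × 24% = ₹21,840
  ₹346,000 × 30% = ₹103,800
  ₹57,100 × 42% = ₹23,982
  → ₹178,582
  Less rehabilitation credit ₹110,000 → ₹68,582

Supplementary minimum tax:
  Base (reported book profit): ₹669,000
  Less exemption ₹102,000 → base ₹567,000
  ₹567,000 × 23% = ₹130,410

₹130,410 > ₹68,582, so the supplementary minimum tax is the binding amount.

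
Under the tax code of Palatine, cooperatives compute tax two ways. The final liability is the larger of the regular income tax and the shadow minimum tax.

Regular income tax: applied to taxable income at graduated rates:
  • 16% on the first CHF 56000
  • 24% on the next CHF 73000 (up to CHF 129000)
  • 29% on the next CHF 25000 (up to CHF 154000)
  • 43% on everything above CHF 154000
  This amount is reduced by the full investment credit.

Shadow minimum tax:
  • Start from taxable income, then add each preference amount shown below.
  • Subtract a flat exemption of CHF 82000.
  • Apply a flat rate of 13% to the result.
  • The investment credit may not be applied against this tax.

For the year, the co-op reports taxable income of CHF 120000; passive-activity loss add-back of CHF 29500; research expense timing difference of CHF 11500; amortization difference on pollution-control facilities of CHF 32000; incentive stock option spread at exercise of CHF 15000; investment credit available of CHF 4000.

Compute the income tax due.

Shadow minimum tax:
  Adjusted income: CHF 120000 + CHF 29500 + CHF 11500 + CHF 32000 + CHF 15000 = CHF 208000
  Less exemption CHF 82000 → base CHF 126000
  CHF 126000 × 13% = CHF 16380

Regular income tax:
  CHF 56000 × 16% = CHF 8960
  CHF 64000 × 24% = CHF 15360
  → CHF 24320
  Less investment credit CHF 4000 → CHF 20320

CHF 20320 > CHF 16380, so the regular income tax governs.

CHF 20320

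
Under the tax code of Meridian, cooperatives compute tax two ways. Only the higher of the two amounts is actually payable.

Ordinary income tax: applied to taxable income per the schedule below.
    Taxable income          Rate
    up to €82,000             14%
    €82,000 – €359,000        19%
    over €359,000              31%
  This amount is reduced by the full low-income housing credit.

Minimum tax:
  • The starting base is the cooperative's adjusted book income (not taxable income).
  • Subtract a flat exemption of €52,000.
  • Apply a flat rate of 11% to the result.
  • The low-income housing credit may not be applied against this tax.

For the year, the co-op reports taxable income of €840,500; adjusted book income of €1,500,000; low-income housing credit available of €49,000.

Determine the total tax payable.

Minimum tax:
  Base (adjusted book income): €1,500,000
  Less exemption €52,000 → base €1,448,000
  €1,448,000 × 11% = €159,280

Ordinary income tax:
  €82,000 × 14% = €11,480
  €277,000 × 19% = €52,630
  €481,500 × 31% = €149,265
  → €213,375
  Less low-income housing credit €49,000 → €164,375

€164,375 > €159,280, so the ordinary income tax governs.

€164,375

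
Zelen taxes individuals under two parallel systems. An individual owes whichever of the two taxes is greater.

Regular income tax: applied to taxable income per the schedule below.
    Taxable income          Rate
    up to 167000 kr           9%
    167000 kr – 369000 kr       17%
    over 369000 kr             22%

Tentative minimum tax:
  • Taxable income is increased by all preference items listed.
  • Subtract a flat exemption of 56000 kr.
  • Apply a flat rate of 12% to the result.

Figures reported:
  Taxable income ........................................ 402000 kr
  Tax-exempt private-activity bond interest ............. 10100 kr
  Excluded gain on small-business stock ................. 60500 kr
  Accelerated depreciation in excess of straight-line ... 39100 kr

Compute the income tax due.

Regular income tax:
  167000 kr × 9% = 15030 kr
  202000 kr × 17% = 34340 kr
  33000 kr × 22% = 7260 kr
  → 56630 kr

Tentative minimum tax:
  Adjusted income: 402000 kr + 10100 kr + 60500 kr + 39100 kr = 511700 kr
  Less exemption 56000 kr → base 455700 kr
  455700 kr × 12% = 54684 kr

56630 kr > 54684 kr, so the regular income tax governs.

56630 kr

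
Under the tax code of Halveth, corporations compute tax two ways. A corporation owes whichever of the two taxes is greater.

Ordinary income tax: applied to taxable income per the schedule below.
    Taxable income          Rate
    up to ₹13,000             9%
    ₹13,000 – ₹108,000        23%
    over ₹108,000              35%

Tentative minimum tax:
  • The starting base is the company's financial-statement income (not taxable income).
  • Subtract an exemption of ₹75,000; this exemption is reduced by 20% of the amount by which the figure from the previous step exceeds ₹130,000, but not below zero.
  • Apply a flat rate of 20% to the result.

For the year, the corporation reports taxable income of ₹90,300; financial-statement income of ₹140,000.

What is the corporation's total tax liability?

Tentative minimum tax:
  Base (financial-statement income): ₹140,000
  Exemption: ₹75,000 − 20% × (₹140,000 − ₹130,000) = ₹75,000 − ₹2,000 = ₹73,000
  Base: ₹140,000 − ₹73,000 = ₹67,000
  ₹67,000 × 20% = ₹13,400

Ordinary income tax:
  ₹13,000 × 9% = ₹1,170
  ₹77,300 × 23% = ₹17,779
  → ₹18,949

₹18,949 > ₹13,400, so the ordinary income tax governs.

₹18,949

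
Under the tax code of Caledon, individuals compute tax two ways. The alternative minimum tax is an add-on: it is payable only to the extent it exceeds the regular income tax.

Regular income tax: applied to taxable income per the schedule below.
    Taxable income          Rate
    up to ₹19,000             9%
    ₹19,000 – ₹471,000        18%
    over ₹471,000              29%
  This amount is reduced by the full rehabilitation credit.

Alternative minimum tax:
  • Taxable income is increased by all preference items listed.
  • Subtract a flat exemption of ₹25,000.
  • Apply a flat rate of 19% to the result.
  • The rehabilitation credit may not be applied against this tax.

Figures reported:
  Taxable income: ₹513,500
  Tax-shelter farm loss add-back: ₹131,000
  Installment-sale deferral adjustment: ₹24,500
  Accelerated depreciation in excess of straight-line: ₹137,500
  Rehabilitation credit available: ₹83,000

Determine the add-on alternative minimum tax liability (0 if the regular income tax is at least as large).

₹136,090

Regular income tax:
  ₹19,000 × 9% = ₹1,710
  ₹452,000 × 18% = ₹81,360
  ₹42,500 × 29% = ₹12,325
  → ₹95,395
  Less rehabilitation credit ₹83,000 → ₹12,395

Alternative minimum tax:
  Adjusted income: ₹513,500 + ₹131,000 + ₹24,500 + ₹137,500 = ₹806,500
  Less exemption ₹25,000 → base ₹781,500
  ₹781,500 × 19% = ₹148,485

Excess of alternative minimum tax over regular income tax: ₹148,485 − ₹12,395 = ₹136,090.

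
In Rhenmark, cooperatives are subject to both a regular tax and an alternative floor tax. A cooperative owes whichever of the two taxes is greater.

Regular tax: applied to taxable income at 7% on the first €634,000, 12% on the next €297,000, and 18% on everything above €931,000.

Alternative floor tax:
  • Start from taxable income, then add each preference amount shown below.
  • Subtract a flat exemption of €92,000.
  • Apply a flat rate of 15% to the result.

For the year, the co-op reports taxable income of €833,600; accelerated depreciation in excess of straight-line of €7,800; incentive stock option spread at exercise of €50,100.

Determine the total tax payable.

Regular tax:
  €634,000 × 7% = €44,380
  €199,600 × 12% = €23,952
  → €68,332

Alternative floor tax:
  Adjusted income: €833,600 + €7,800 + €50,100 = €891,500
  Less exemption €92,000 → base €799,500
  €799,500 × 15% = €119,925

€119,925 > €68,332, so the alternative floor tax is the binding amount.

€119,925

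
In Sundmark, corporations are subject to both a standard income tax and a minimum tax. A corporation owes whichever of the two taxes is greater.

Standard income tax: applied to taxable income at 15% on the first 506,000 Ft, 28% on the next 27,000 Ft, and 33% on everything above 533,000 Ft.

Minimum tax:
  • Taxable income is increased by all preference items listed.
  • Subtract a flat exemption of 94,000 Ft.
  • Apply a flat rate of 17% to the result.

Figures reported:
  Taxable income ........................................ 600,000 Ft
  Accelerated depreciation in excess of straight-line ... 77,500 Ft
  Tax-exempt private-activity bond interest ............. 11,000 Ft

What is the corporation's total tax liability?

Standard income tax:
  506,000 Ft × 15% = 75,900 Ft
  27,000 Ft × 28% = 7,560 Ft
  67,000 Ft × 33% = 22,110 Ft
  → 105,570 Ft

Minimum tax:
  Adjusted income: 600,000 Ft + 77,500 Ft + 11,000 Ft = 688,500 Ft
  Less exemption 94,000 Ft → base 594,500 Ft
  594,500 Ft × 17% = 101,065 Ft

105,570 Ft > 101,065 Ft, so the standard income tax governs.

105,570 Ft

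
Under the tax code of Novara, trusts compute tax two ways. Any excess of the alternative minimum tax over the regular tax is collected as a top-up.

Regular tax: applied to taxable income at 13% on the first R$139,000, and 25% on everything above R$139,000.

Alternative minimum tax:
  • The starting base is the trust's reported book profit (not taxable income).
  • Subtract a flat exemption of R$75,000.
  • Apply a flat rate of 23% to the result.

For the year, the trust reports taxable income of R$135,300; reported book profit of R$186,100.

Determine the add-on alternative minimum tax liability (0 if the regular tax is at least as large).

Regular tax:
  R$135,300 × 13% = R$17,589

Alternative minimum tax:
  Base (reported book profit): R$186,100
  Less exemption R$75,000 → base R$111,100
  R$111,100 × 23% = R$25,553

Excess of alternative minimum tax over regular tax: R$25,553 − R$17,589 = R$7,964.

R$7,964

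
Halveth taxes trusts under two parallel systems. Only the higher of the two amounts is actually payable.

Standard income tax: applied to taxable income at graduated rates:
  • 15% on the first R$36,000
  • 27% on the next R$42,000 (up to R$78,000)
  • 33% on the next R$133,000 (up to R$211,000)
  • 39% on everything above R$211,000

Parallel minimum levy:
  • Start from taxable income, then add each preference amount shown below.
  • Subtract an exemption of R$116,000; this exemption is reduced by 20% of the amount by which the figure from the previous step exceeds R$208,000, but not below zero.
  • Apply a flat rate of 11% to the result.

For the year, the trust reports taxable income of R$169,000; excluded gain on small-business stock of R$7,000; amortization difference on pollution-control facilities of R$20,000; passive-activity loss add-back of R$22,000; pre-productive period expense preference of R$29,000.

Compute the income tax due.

Parallel minimum levy:
  Adjusted income: R$169,000 + R$7,000 + R$20,000 + R$22,000 + R$29,000 = R$247,000
  Exemption: R$116,000 − 20% × (R$247,000 − R$208,000) = R$116,000 − R$7,800 = R$108,200
  Base: R$247,000 − R$108,200 = R$138,800
  R$138,800 × 11% = R$15,268

Standard income tax:
  R$36,000 × 15% = R$5,400
  R$42,000 × 27% = R$11,340
  R$91,000 × 33% = R$30,030
  → R$46,770

R$46,770 > R$15,268, so the standard income tax governs.

R$46,770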